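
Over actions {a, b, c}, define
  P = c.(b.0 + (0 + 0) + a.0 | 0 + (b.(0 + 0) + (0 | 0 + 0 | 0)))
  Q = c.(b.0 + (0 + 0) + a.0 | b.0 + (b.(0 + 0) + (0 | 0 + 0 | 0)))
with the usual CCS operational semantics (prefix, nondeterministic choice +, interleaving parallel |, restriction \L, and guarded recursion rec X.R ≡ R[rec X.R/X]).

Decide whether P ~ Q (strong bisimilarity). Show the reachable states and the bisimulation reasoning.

P's transition system — 5 states:
  s0 = c.(b.0 + (0 + 0) + a.0 | 0 + (b.(0 + 0) + (0 | 0 + 0 | 0))) has moves =c=> s1
  s1 = b.0 + (0 + 0) + a.0 | 0 + (b.(0 + 0) + (0 | 0 + 0 | 0)) has moves =a=> s2, =b=> s3, =b=> s4
  s2 = 0 | 0 has moves (no moves)
  s3 = 0 has moves (no moves)
  s4 = 0 + 0 has moves (no moves)
Q's transition system — 7 states:
  t0 = c.(b.0 + (0 + 0) + a.0 | b.0 + (b.(0 + 0) + (0 | 0 + 0 | 0))) has moves =c=> t1
  t1 = b.0 + (0 + 0) + a.0 | b.0 + (b.(0 + 0) + (0 | 0 + 0 | 0)) has moves =a=> t2, =b=> t3, =b=> t4, =b=> t5
  t2 = 0 | b.0 has moves =b=> t6
  t3 = 0 has moves (no moves)
  t4 = 0 + 0 has moves (no moves)
  t5 = a.0 | 0 has moves =a=> t6
  t6 = 0 | 0 has moves (no moves)
Coarsest stable partition (strong bisimilarity classes):
  B0 = {s0}
  B1 = {s1}
  B2 = {s2, s3, s4, t3, t4, t6}
  B3 = {t0}
  B4 = {t1}
  B5 = {t2}
  B6 = {t5}
s0 ∈ B0, t0 ∈ B3 → different blocks

NO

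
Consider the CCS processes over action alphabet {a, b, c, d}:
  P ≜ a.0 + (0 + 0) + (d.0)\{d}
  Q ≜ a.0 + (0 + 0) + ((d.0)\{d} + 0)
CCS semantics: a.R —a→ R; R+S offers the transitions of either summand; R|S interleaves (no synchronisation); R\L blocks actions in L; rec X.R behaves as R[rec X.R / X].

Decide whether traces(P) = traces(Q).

YES

P's transition system — 2 states:
  m0 = a.0 + (0 + 0) + (d.0)\{d} → —a→ m1
  m1 = 0 → (no moves)
Q's transition system — 2 states:
  n0 = a.0 + (0 + 0) + ((d.0)\{d} + 0) → —a→ n1
  n1 = 0 → (no moves)
Coarsest stable partition (strong bisimilarity classes):
  B0 = {m0, n0}
  B1 = {m1, n1}
m0 ∈ B0, n0 ∈ B0 → same block
Bisimilar ⇒ trace-equivalent.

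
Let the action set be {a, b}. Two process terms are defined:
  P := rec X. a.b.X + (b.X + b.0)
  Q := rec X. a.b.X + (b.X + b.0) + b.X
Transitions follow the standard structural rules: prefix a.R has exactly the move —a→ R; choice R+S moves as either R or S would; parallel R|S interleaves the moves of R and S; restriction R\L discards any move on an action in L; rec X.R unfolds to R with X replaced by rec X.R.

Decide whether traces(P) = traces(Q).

Reachable graph of P (3 states):
  s0 = rec X. a.b.X + (b.X + b.0) → ··a··> s1, ··b··> s0, ··b··> s2
  s1 = b.(rec X. a.b.X + (b.X + b.0)) → ··b··> s0
  s2 = 0 → stopped
Reachable graph of Q (3 states):
  t0 = rec X. a.b.X + (b.X + b.0) + b.X → ··a··> t1, ··b··> t0, ··b··> t2
  t1 = b.(rec X. a.b.X + (b.X + b.0) + b.X) → ··b··> t0
  t2 = 0 → stopped
Coarsest stable partition (strong bisimilarity classes):
  B0 = {s0, t0}
  B1 = {s1, t1}
  B2 = {s2, t2}
s0 ∈ B0, t0 ∈ B0 → same block
Bisimilar ⇒ trace-equivalent.

YES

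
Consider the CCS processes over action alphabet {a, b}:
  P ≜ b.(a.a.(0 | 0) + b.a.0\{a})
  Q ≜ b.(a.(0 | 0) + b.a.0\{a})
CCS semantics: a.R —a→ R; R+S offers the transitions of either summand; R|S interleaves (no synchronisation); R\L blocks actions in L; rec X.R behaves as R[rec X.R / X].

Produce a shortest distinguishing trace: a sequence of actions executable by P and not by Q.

baa

Reachable graph of P (6 states):
  m0 = b.(a.a.(0 | 0) + b.a.0\{a}) | --b--▸ m1
  m1 = a.a.(0 | 0) + b.a.0\{a} | --a--▸ m2, --b--▸ m3
  m2 = a.(0 | 0) | --a--▸ m4
  m3 = a.0\{a} | --a--▸ m5
  m4 = 0 | 0 | deadlocked
  m5 = 0\{a} | deadlocked
Reachable graph of Q (5 states):
  n0 = b.(a.(0 | 0) + b.a.0\{a}) | --b--▸ n1
  n1 = a.(0 | 0) + b.a.0\{a} | --a--▸ n2, --b--▸ n3
  n2 = 0 | 0 | deadlocked
  n3 = a.0\{a} | --a--▸ n4
  n4 = 0\{a} | deadlocked
Trace ⟨baa⟩ through P, begin at {m0}:
  step 1 (b): {m1}
  step 2 (a): {m2}
  step 3 (a): {m4}
  ✓ P
Trace ⟨baa⟩ through Q, begin at {n0}:
  step 1 (b): {n1}
  step 2 (a): {n2}
  step 3 (a): ∅ (Q stuck)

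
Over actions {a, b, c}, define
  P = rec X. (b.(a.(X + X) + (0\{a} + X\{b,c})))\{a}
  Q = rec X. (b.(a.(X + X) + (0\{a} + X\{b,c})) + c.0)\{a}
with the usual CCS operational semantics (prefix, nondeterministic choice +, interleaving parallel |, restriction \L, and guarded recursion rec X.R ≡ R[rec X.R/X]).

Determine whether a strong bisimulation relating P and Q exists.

not bisimilar

Reachable graph of P (2 states):
  m0 = rec X. (b.(a.(X + X) + (0\{a} + X\{b,c})))\{a} ⊢ -b-> m1
  m1 = (a.((rec X. (b.(a.(X + X) + (0\{a} + X\{b,c})))\{a}) + (rec X. (b.(a.(X + X) + (0\{a} + X\{b,c})))\{a})) + (0\{a} + (rec X. (b.(a.(X + X) + (0\{a} + X\{b,c})))\{a})\{b,c}))\{a} ⊢ ·
Reachable graph of Q (3 states):
  n0 = rec X. (b.(a.(X + X) + (0\{a} + X\{b,c})) + c.0)\{a} ⊢ -b-> n1, -c-> n2
  n1 = (a.((rec X. (b.(a.(X + X) + (0\{a} + X\{b,c})) + c.0)\{a}) + (rec X. (b.(a.(X + X) + (0\{a} + X\{b,c})) + c.0)\{a})) + (0\{a} + (rec X. (b.(a.(X + X) + (0\{a} + X\{b,c})) + c.0)\{a})\{b,c}))\{a} ⊢ ·
  n2 = 0\{a} ⊢ ·
Partition-refinement fixed point:
  B0 = {m0}
  B1 = {m1, n1, n2}
  B2 = {n0}
m0 ∈ B0, n0 ∈ B2 → different blocks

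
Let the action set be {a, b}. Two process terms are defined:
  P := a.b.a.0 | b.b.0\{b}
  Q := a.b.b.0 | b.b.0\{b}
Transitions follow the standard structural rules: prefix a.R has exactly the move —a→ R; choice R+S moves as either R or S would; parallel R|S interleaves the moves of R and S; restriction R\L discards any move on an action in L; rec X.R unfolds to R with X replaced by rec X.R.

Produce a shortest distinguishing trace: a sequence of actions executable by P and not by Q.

LTS(P): 12 reachable states
  m0 = a.b.a.0 | b.b.0\{b} ⊢ ··a··> m1, ··b··> m2
  m1 = b.a.0 | b.b.0\{b} ⊢ ··b··> m3, ··b··> m4
  m2 = a.b.a.0 | b.0\{b} ⊢ ··a··> m4, ··b··> m5
  m3 = a.0 | b.b.0\{b} ⊢ ··a··> m6, ··b··> m7
  m4 = b.a.0 | b.0\{b} ⊢ ··b··> m7, ··b··> m8
  m5 = a.b.a.0 | 0\{b} ⊢ ··a··> m8
  m6 = 0 | b.b.0\{b} ⊢ ··b··> m9
  m7 = a.0 | b.0\{b} ⊢ ··a··> m9, ··b··> m10
  m8 = b.a.0 | 0\{b} ⊢ ··b··> m10
  m9 = 0 | b.0\{b} ⊢ ··b··> m11
  m10 = a.0 | 0\{b} ⊢ ··a··> m11
  m11 = 0 | 0\{b} ⊢ stopped
LTS(Q): 12 reachable states
  n0 = a.b.b.0 | b.b.0\{b} ⊢ ··a··> n1, ··b··> n2
  n1 = b.b.0 | b.b.0\{b} ⊢ ··b··> n3, ··b··> n4
  n2 = a.b.b.0 | b.0\{b} ⊢ ··a··> n4, ··b··> n5
  n3 = b.0 | b.b.0\{b} ⊢ ··b··> n6, ··b··> n7
  n4 = b.b.0 | b.0\{b} ⊢ ··b··> n7, ··b··> n8
  n5 = a.b.b.0 | 0\{b} ⊢ ··a··> n8
  n6 = 0 | b.b.0\{b} ⊢ ··b··> n9
  n7 = b.0 | b.0\{b} ⊢ ··b··> n10, ··b··> n9
  n8 = b.b.0 | 0\{b} ⊢ ··b··> n10
  n9 = 0 | b.0\{b} ⊢ ··b··> n11
  n10 = b.0 | 0\{b} ⊢ ··b··> n11
  n11 = 0 | 0\{b} ⊢ stopped
Run σ = ⟨aba⟩ on P: start {m0}
  [1] a ⇒ {m1}
  [2] b ⇒ {m3, m4}
  [3] a ⇒ {m6}
  — P admits the full trace.
Run σ = ⟨aba⟩ on Q: start {n0}
  [1] a ⇒ {n1}
  [2] b ⇒ {n3, n4}
  [3] a ⇒ ∅ (Q stuck)

aba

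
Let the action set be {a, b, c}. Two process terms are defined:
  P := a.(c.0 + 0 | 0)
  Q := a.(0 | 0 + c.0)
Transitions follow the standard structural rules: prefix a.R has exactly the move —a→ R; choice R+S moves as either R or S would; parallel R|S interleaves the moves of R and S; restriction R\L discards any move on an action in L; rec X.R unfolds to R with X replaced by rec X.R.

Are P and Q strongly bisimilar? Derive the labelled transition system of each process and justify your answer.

P ~ Q

Reachable graph of P (3 states):
  s0 = a.(c.0 + 0 | 0) has moves -a-> s1
  s1 = c.0 + 0 | 0 has moves -c-> s2
  s2 = 0 has moves ∅
Reachable graph of Q (3 states):
  t0 = a.(0 | 0 + c.0) has moves -a-> t1
  t1 = 0 | 0 + c.0 has moves -c-> t2
  t2 = 0 has moves ∅
Coarsest stable partition (strong bisimilarity classes):
  B0 = {s0, t0}
  B1 = {s1, t1}
  B2 = {s2, t2}
s0 ∈ B0, t0 ∈ B0 → same block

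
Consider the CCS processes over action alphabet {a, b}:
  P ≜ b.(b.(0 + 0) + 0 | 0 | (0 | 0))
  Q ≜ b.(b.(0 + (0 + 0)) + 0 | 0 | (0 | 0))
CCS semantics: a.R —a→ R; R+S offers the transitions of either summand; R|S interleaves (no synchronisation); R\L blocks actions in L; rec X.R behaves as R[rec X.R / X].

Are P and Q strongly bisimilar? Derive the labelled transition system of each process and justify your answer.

P ~ Q

P's transition system — 3 states:
  m0 = b.(b.(0 + 0) + 0 | 0 | (0 | 0)) | --b--▸ m1
  m1 = b.(0 + 0) + 0 | 0 | (0 | 0) | --b--▸ m2
  m2 = 0 + 0 | stopped
Q's transition system — 3 states:
  n0 = b.(b.(0 + (0 + 0)) + 0 | 0 | (0 | 0)) | --b--▸ n1
  n1 = b.(0 + (0 + 0)) + 0 | 0 | (0 | 0) | --b--▸ n2
  n2 = 0 + (0 + 0) | stopped
Coarsest stable partition (strong bisimilarity classes):
  B0 = {m0, n0}
  B1 = {m1, n1}
  B2 = {m2, n2}
m0 ∈ B0, n0 ∈ B0 → same block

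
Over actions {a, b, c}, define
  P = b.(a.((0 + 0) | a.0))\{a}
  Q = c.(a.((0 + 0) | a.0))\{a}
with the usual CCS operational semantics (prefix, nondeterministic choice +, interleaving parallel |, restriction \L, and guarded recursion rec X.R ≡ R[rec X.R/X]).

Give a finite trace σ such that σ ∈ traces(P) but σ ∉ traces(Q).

P's transition system — 2 states:
  u0 = b.(a.((0 + 0) | a.0))\{a} → -b-> u1
  u1 = (a.((0 + 0) | a.0))\{a} → stopped
Q's transition system — 2 states:
  v0 = c.(a.((0 + 0) | a.0))\{a} → -c-> v1
  v1 = (a.((0 + 0) | a.0))\{a} → stopped
Trace ⟨b⟩ through P, begin at {u0}:
  step 1 (b): {u1}
  P completes σ.
Trace ⟨b⟩ through Q, begin at {v0}:
  step 1 (b): no successor for Q

b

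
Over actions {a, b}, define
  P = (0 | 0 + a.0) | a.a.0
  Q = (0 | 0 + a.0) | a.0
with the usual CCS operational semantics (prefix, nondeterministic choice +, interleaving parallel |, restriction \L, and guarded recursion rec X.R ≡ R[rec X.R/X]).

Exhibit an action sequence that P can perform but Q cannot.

aaa

Reachable graph of P (6 states):
  m0 = (0 | 0 + a.0) | a.a.0 :: --a--▸ m1, --a--▸ m2
  m1 = (0 | 0 + a.0) | a.0 :: --a--▸ m3, --a--▸ m4
  m2 = 0 | a.a.0 :: --a--▸ m4
  m3 = (0 | 0 + a.0) | 0 :: --a--▸ m5
  m4 = 0 | a.0 :: --a--▸ m5
  m5 = 0 | 0 :: deadlocked
Reachable graph of Q (4 states):
  n0 = (0 | 0 + a.0) | a.0 :: --a--▸ n1, --a--▸ n2
  n1 = (0 | 0 + a.0) | 0 :: --a--▸ n3
  n2 = 0 | a.0 :: --a--▸ n3
  n3 = 0 | 0 :: deadlocked
Trace ⟨aaa⟩ through P, begin at {m0}:
  [1] a ⇒ {m1, m2}
  [2] a ⇒ {m3, m4}
  [3] a ⇒ {m5}
  ✓ P
Trace ⟨aaa⟩ through Q, begin at {n0}:
  [1] a ⇒ {n1, n2}
  [2] a ⇒ {n3}
  [3] a ⇒ ∅  — Q cannot continue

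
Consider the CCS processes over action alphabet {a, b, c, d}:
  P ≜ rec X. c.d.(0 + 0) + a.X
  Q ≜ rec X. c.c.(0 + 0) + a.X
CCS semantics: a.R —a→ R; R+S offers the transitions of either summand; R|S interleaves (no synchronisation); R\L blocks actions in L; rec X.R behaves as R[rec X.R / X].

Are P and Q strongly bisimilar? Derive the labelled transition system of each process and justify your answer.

P ≁ Q

LTS(P): 3 reachable states
  m0 = rec X. c.d.(0 + 0) + a.X → ··a··> m0, ··c··> m1
  m1 = d.(0 + 0) → ··d··> m2
  m2 = 0 + 0 → deadlocked
LTS(Q): 3 reachable states
  n0 = rec X. c.c.(0 + 0) + a.X → ··a··> n0, ··c··> n1
  n1 = c.(0 + 0) → ··c··> n2
  n2 = 0 + 0 → deadlocked
Partition-refinement fixed point:
  B0 = {m0}
  B1 = {m1}
  B2 = {m2, n2}
  B3 = {n0}
  B4 = {n1}
m0 ∈ B0, n0 ∈ B3 → different blocks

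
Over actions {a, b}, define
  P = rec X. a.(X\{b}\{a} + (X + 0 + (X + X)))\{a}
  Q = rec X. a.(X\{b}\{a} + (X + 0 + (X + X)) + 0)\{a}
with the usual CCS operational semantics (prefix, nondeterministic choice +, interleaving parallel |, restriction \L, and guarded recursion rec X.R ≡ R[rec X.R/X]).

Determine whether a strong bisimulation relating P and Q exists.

P's transition system — 2 states:
  s0 = rec X. a.(X\{b}\{a} + (X + 0 + (X + X)))\{a} ⊢ —a→ s1
  s1 = ((rec X. a.(X\{b}\{a} + (X + 0 + (X + X)))\{a})\{b}\{a} + ((rec X. a.(X\{b}\{a} + (X + 0 + (X + X)))\{a}) + 0 + ((rec X. a.(X\{b}\{a} + (X + 0 + (X + X)))\{a}) + (rec X. a.(X\{b}\{a} + (X + 0 + (X + X)))\{a}))))\{a} ⊢ ·
Q's transition system — 2 states:
  t0 = rec X. a.(X\{b}\{a} + (X + 0 + (X + X)) + 0)\{a} ⊢ —a→ t1
  t1 = ((rec X. a.(X\{b}\{a} + (X + 0 + (X + X)) + 0)\{a})\{b}\{a} + ((rec X. a.(X\{b}\{a} + (X + 0 + (X + X)) + 0)\{a}) + 0 + ((rec X. a.(X\{b}\{a} + (X + 0 + (X + X)) + 0)\{a}) + (rec X. a.(X\{b}\{a} + (X + 0 + (X + X)) + 0)\{a}))) + 0)\{a} ⊢ ·
Partition-refinement fixed point:
  B0 = {s0, t0}
  B1 = {s1, t1}
s0 ∈ B0, t0 ∈ B0 → same block

P ~ Q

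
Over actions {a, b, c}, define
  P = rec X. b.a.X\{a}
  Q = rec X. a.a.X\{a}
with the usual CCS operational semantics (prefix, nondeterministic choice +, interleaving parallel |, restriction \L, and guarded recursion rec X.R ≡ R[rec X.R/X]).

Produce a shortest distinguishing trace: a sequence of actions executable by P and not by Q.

b

P's transition system — 4 states:
  p0 = rec X. b.a.X\{a} | -b-> p1
  p1 = a.(rec X. b.a.X\{a})\{a} | -a-> p2
  p2 = (rec X. b.a.X\{a})\{a} | -b-> p3
  p3 = (a.(rec X. b.a.X\{a})\{a})\{a} | ·
Q's transition system — 3 states:
  q0 = rec X. a.a.X\{a} | -a-> q1
  q1 = a.(rec X. a.a.X\{a})\{a} | -a-> q2
  q2 = (rec X. a.a.X\{a})\{a} | ·
Run σ = ⟨b⟩ on P: start {p0}
  after b @ step 1: {p1}
  ✓ P
Run σ = ⟨b⟩ on Q: start {q0}
  after b @ step 1: ∅ (Q stuck)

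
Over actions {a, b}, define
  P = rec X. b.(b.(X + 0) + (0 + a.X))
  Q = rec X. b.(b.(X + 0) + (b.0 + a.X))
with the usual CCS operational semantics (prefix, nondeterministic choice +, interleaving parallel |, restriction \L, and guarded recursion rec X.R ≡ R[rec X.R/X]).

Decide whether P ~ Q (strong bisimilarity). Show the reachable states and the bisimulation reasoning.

Reachable graph of P (3 states):
  p0 = rec X. b.(b.(X + 0) + (0 + a.X)) ⊢ -b-> p1
  p1 = b.((rec X. b.(b.(X + 0) + (0 + a.X))) + 0) + (0 + a.(rec X. b.(b.(X + 0) + (0 + a.X)))) ⊢ -a-> p0, -b-> p2
  p2 = (rec X. b.(b.(X + 0) + (0 + a.X))) + 0 ⊢ -b-> p1
Reachable graph of Q (4 states):
  q0 = rec X. b.(b.(X + 0) + (b.0 + a.X)) ⊢ -b-> q1
  q1 = b.((rec X. b.(b.(X + 0) + (b.0 + a.X))) + 0) + (b.0 + a.(rec X. b.(b.(X + 0) + (b.0 + a.X)))) ⊢ -a-> q0, -b-> q2, -b-> q3
  q2 = (rec X. b.(b.(X + 0) + (b.0 + a.X))) + 0 ⊢ -b-> q1
  q3 = 0 ⊢ (no moves)
Bisimilarity quotient blocks:
  B0 = {p0, p2}
  B1 = {p1}
  B2 = {q0, q2}
  B3 = {q1}
  B4 = {q3}
p0 ∈ B0, q0 ∈ B2 → different blocks

NO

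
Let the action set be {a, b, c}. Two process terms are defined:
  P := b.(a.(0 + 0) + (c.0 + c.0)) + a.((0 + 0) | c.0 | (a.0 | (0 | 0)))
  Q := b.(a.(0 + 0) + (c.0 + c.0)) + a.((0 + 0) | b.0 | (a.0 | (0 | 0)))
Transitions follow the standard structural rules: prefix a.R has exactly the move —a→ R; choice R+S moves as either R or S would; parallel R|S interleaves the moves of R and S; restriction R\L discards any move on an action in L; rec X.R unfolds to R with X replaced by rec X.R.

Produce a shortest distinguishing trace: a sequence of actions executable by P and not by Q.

ac

P's transition system — 8 states:
  u0 = b.(a.(0 + 0) + (c.0 + c.0)) + a.((0 + 0) | c.0 | (a.0 | (0 | 0))) ⊢ -a-> u1, -b-> u2
  u1 = (0 + 0) | c.0 | (a.0 | (0 | 0)) ⊢ -a-> u3, -c-> u4
  u2 = a.(0 + 0) + (c.0 + c.0) ⊢ -a-> u5, -c-> u6
  u3 = (0 + 0) | c.0 | (0 | (0 | 0)) ⊢ -c-> u7
  u4 = (0 + 0) | 0 | (a.0 | (0 | 0)) ⊢ -a-> u7
  u5 = 0 + 0 ⊢ stopped
  u6 = 0 ⊢ stopped
  u7 = (0 + 0) | 0 | (0 | (0 | 0)) ⊢ stopped
Q's transition system — 8 states:
  v0 = b.(a.(0 + 0) + (c.0 + c.0)) + a.((0 + 0) | b.0 | (a.0 | (0 | 0))) ⊢ -a-> v1, -b-> v2
  v1 = (0 + 0) | b.0 | (a.0 | (0 | 0)) ⊢ -a-> v3, -b-> v4
  v2 = a.(0 + 0) + (c.0 + c.0) ⊢ -a-> v5, -c-> v6
  v3 = (0 + 0) | b.0 | (0 | (0 | 0)) ⊢ -b-> v7
  v4 = (0 + 0) | 0 | (a.0 | (0 | 0)) ⊢ -a-> v7
  v5 = 0 + 0 ⊢ stopped
  v6 = 0 ⊢ stopped
  v7 = (0 + 0) | 0 | (0 | (0 | 0)) ⊢ stopped
Run σ = ⟨ac⟩ on P: start {u0}
  [1] a ⇒ {u1}
  [2] c ⇒ {u4}
  — P admits the full trace.
Run σ = ⟨ac⟩ on Q: start {v0}
  [1] a ⇒ {v1}
  [2] c ⇒ no successor for Q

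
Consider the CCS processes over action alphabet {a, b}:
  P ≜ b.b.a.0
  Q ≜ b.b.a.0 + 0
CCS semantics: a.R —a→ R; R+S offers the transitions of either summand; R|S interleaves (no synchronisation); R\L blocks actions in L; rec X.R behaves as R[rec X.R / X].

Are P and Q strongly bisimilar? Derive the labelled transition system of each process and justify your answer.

LTS(P): 4 reachable states
  u0 = b.b.a.0 :: ··b··> u1
  u1 = b.a.0 :: ··b··> u2
  u2 = a.0 :: ··a··> u3
  u3 = 0 :: deadlocked
LTS(Q): 4 reachable states
  v0 = b.b.a.0 + 0 :: ··b··> v1
  v1 = b.a.0 :: ··b··> v2
  v2 = a.0 :: ··a··> v3
  v3 = 0 :: deadlocked
Coarsest stable partition (strong bisimilarity classes):
  B0 = {u0, v0}
  B1 = {u1, v1}
  B2 = {u2, v2}
  B3 = {u3, v3}
u0 ∈ B0, v0 ∈ B0 → same block

bisimilar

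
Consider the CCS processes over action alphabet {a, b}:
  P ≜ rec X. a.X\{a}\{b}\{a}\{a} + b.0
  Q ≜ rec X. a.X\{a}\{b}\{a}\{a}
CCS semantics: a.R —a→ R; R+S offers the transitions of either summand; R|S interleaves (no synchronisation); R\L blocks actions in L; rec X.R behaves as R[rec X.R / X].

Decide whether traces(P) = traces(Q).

P's transition system — 3 states:
  p0 = rec X. a.X\{a}\{b}\{a}\{a} + b.0 | ··a··> p1, ··b··> p2
  p1 = (rec X. a.X\{a}\{b}\{a}\{a} + b.0)\{a}\{b}\{a}\{a} | ·
  p2 = 0 | ·
Q's transition system — 2 states:
  q0 = rec X. a.X\{a}\{b}\{a}\{a} | ··a··> q1
  q1 = (rec X. a.X\{a}\{b}\{a}\{a})\{a}\{b}\{a}\{a} | ·
Trace ⟨b⟩ through P, begin at {p0}:
  step 1 (b): {p2}
  ✓ P
Trace ⟨b⟩ through Q, begin at {q0}:
  step 1 (b): ∅  — Q cannot continue

NO — witness ⟨b⟩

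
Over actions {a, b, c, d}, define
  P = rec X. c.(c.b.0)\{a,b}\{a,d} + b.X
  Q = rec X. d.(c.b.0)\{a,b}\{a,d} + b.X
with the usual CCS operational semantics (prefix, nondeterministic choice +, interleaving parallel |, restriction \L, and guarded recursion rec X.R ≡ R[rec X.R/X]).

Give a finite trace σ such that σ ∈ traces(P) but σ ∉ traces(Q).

c

P's transition system — 3 states:
  m0 = rec X. c.(c.b.0)\{a,b}\{a,d} + b.X ⊢ --b--▸ m0, --c--▸ m1
  m1 = (c.b.0)\{a,b}\{a,d} ⊢ --c--▸ m2
  m2 = (b.0)\{a,b}\{a,d} ⊢ ·
Q's transition system — 3 states:
  n0 = rec X. d.(c.b.0)\{a,b}\{a,d} + b.X ⊢ --b--▸ n0, --d--▸ n1
  n1 = (c.b.0)\{a,b}\{a,d} ⊢ --c--▸ n2
  n2 = (b.0)\{a,b}\{a,d} ⊢ ·
Run σ = ⟨c⟩ on P: start {m0}
  step 1 (c): {m1}
  P completes σ.
Run σ = ⟨c⟩ on Q: start {n0}
  step 1 (c): ∅  — Q cannot continue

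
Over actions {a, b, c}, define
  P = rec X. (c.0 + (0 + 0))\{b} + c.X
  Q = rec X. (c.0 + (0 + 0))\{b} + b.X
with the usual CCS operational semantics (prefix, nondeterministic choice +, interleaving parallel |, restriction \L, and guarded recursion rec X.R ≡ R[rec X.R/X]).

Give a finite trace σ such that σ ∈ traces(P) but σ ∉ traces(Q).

cc

Reachable graph of P (2 states):
  s0 = rec X. (c.0 + (0 + 0))\{b} + c.X | =c=> s0, =c=> s1
  s1 = 0\{b} | deadlocked
Reachable graph of Q (2 states):
  t0 = rec X. (c.0 + (0 + 0))\{b} + b.X | =b=> t0, =c=> t1
  t1 = 0\{b} | deadlocked
Executing cc from P (initial set {s0}):
  [1] c ⇒ {s0, s1}
  [2] c ⇒ {s0, s1}
  P completes σ.
Executing cc from Q (initial set {t0}):
  [1] c ⇒ {t1}
  [2] c ⇒ ∅  — Q cannot continue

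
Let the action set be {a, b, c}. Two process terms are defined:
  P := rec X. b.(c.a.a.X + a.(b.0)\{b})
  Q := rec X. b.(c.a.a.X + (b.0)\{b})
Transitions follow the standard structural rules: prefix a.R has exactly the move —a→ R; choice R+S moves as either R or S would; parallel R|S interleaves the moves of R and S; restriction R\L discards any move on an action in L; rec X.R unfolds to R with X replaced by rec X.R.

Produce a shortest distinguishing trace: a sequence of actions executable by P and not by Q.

Reachable graph of P (5 states):
  p0 = rec X. b.(c.a.a.X + a.(b.0)\{b}) | —b→ p1
  p1 = c.a.a.(rec X. b.(c.a.a.X + a.(b.0)\{b})) + a.(b.0)\{b} | —a→ p2, —c→ p3
  p2 = (b.0)\{b} | (no moves)
  p3 = a.a.(rec X. b.(c.a.a.X + a.(b.0)\{b})) | —a→ p4
  p4 = a.(rec X. b.(c.a.a.X + a.(b.0)\{b})) | —a→ p0
Reachable graph of Q (4 states):
  q0 = rec X. b.(c.a.a.X + (b.0)\{b}) | —b→ q1
  q1 = c.a.a.(rec X. b.(c.a.a.X + (b.0)\{b})) + (b.0)\{b} | —c→ q2
  q2 = a.a.(rec X. b.(c.a.a.X + (b.0)\{b})) | —a→ q3
  q3 = a.(rec X. b.(c.a.a.X + (b.0)\{b})) | —a→ q0
Run σ = ⟨ba⟩ on P: start {p0}
  [1] b ⇒ {p1}
  [2] a ⇒ {p2}
  ✓ P
Run σ = ⟨ba⟩ on Q: start {q0}
  [1] b ⇒ {q1}
  [2] a ⇒ ∅ (Q stuck)

ba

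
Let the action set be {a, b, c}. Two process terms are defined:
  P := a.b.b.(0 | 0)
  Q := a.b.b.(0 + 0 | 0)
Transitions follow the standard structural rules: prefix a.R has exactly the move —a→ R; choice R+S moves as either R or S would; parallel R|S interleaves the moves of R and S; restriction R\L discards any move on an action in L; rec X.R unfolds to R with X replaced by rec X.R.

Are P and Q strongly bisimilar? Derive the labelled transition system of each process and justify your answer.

P's transition system — 4 states:
  u0 = a.b.b.(0 | 0) → --a--▸ u1
  u1 = b.b.(0 | 0) → --b--▸ u2
  u2 = b.(0 | 0) → --b--▸ u3
  u3 = 0 | 0 → stopped
Q's transition system — 4 states:
  v0 = a.b.b.(0 + 0 | 0) → --a--▸ v1
  v1 = b.b.(0 + 0 | 0) → --b--▸ v2
  v2 = b.(0 + 0 | 0) → --b--▸ v3
  v3 = 0 + 0 | 0 → stopped
Partition-refinement fixed point:
  B0 = {u0, v0}
  B1 = {u1, v1}
  B2 = {u2, v2}
  B3 = {u3, v3}
u0 ∈ B0, v0 ∈ B0 → same block

YES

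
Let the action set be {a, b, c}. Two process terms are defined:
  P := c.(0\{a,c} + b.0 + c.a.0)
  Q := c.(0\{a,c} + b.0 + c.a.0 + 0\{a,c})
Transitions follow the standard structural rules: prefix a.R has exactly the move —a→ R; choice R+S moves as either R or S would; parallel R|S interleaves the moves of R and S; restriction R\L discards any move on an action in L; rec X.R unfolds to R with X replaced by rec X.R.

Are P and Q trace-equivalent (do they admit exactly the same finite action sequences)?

YES

P's transition system — 4 states:
  u0 = c.(0\{a,c} + b.0 + c.a.0) has moves -c-> u1
  u1 = 0\{a,c} + b.0 + c.a.0 has moves -b-> u2, -c-> u3
  u2 = 0 has moves deadlocked
  u3 = a.0 has moves -a-> u2
Q's transition system — 4 states:
  v0 = c.(0\{a,c} + b.0 + c.a.0 + 0\{a,c}) has moves -c-> v1
  v1 = 0\{a,c} + b.0 + c.a.0 + 0\{a,c} has moves -b-> v2, -c-> v3
  v2 = 0 has moves deadlocked
  v3 = a.0 has moves -a-> v2
Coarsest stable partition (strong bisimilarity classes):
  B0 = {u0, v0}
  B1 = {u1, v1}
  B2 = {u3, v3}
  B3 = {u2, v2}
u0 ∈ B0, v0 ∈ B0 → same block
Bisimilar ⇒ trace-equivalent.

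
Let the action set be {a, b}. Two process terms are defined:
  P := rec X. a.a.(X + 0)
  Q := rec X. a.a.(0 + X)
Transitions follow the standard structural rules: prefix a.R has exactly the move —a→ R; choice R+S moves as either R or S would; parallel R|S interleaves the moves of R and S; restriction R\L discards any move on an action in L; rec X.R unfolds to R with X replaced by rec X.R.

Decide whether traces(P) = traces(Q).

LTS(P): 3 reachable states
  m0 = rec X. a.a.(X + 0) ⊢ --a--▸ m1
  m1 = a.((rec X. a.a.(X + 0)) + 0) ⊢ --a--▸ m2
  m2 = (rec X. a.a.(X + 0)) + 0 ⊢ --a--▸ m1
LTS(Q): 3 reachable states
  n0 = rec X. a.a.(0 + X) ⊢ --a--▸ n1
  n1 = a.(0 + (rec X. a.a.(0 + X))) ⊢ --a--▸ n2
  n2 = 0 + (rec X. a.a.(0 + X)) ⊢ --a--▸ n1
Bisimilarity quotient blocks:
  B0 = {m0, m1, m2, n0, n1, n2}
m0 ∈ B0, n0 ∈ B0 → same block
Bisimilar ⇒ trace-equivalent.

trace-equivalent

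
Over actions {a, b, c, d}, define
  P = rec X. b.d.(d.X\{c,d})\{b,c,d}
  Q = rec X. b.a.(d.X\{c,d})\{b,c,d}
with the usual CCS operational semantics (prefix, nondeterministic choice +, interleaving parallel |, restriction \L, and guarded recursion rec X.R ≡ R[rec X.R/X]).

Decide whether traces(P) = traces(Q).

P's transition system — 3 states:
  p0 = rec X. b.d.(d.X\{c,d})\{b,c,d} :: -b-> p1
  p1 = d.(d.(rec X. b.d.(d.X\{c,d})\{b,c,d})\{c,d})\{b,c,d} :: -d-> p2
  p2 = (d.(rec X. b.d.(d.X\{c,d})\{b,c,d})\{c,d})\{b,c,d} :: ·
Q's transition system — 3 states:
  q0 = rec X. b.a.(d.X\{c,d})\{b,c,d} :: -b-> q1
  q1 = a.(d.(rec X. b.a.(d.X\{c,d})\{b,c,d})\{c,d})\{b,c,d} :: -a-> q2
  q2 = (d.(rec X. b.a.(d.X\{c,d})\{b,c,d})\{c,d})\{b,c,d} :: ·
Executing bd from P (initial set {p0}):
  step 1 (b): {p1}
  step 2 (d): {p2}
  ✓ P
Executing bd from Q (initial set {q0}):
  step 1 (b): {q1}
  step 2 (d): no successor for Q

traces(P) ≠ traces(Q) — witness ⟨bd⟩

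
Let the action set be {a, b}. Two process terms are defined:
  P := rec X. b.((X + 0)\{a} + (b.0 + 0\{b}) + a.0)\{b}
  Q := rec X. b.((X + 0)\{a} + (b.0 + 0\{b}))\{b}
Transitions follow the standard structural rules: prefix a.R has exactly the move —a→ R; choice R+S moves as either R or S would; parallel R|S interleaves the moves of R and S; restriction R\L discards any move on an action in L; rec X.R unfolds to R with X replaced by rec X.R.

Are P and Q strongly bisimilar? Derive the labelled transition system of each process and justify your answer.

Reachable graph of P (3 states):
  m0 = rec X. b.((X + 0)\{a} + (b.0 + 0\{b}) + a.0)\{b} ⊢ -b-> m1
  m1 = (((rec X. b.((X + 0)\{a} + (b.0 + 0\{b}) + a.0)\{b}) + 0)\{a} + (b.0 + 0\{b}) + a.0)\{b} ⊢ -a-> m2
  m2 = 0\{b} ⊢ ·
Reachable graph of Q (2 states):
  n0 = rec X. b.((X + 0)\{a} + (b.0 + 0\{b}))\{b} ⊢ -b-> n1
  n1 = (((rec X. b.((X + 0)\{a} + (b.0 + 0\{b}))\{b}) + 0)\{a} + (b.0 + 0\{b}))\{b} ⊢ ·
Coarsest stable partition (strong bisimilarity classes):
  B0 = {m0}
  B1 = {m1}
  B2 = {m2, n1}
  B3 = {n0}
m0 ∈ B0, n0 ∈ B3 → different blocks

NO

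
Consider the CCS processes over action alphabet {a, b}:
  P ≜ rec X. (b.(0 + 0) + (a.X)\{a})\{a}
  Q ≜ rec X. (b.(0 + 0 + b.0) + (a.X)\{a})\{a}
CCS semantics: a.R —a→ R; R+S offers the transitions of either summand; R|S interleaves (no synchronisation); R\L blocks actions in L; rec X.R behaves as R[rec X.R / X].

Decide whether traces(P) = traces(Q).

trace-distinct — witness ⟨bb⟩

P's transition system — 2 states:
  m0 = rec X. (b.(0 + 0) + (a.X)\{a})\{a} ⊢ —b→ m1
  m1 = (0 + 0)\{a} ⊢ stopped
Q's transition system — 3 states:
  n0 = rec X. (b.(0 + 0 + b.0) + (a.X)\{a})\{a} ⊢ —b→ n1
  n1 = (0 + 0 + b.0)\{a} ⊢ —b→ n2
  n2 = 0\{a} ⊢ stopped
Run σ = ⟨bb⟩ on Q: start {n0}
  [1] b ⇒ {n1}
  [2] b ⇒ {n2}
  — Q admits the full trace.
Run σ = ⟨bb⟩ on P: start {m0}
  [1] b ⇒ {m1}
  [2] b ⇒ ∅  — P cannot continue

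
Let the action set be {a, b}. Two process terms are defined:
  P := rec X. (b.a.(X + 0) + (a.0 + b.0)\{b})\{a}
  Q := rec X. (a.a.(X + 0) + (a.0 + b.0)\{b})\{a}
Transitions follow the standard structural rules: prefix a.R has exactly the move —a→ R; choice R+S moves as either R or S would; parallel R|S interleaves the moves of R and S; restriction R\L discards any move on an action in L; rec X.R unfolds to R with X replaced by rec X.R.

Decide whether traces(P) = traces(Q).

P's transition system — 2 states:
  u0 = rec X. (b.a.(X + 0) + (a.0 + b.0)\{b})\{a} ⊢ --b--▸ u1
  u1 = (a.((rec X. (b.a.(X + 0) + (a.0 + b.0)\{b})\{a}) + 0))\{a} ⊢ deadlocked
Q's transition system — 1 states:
  v0 = rec X. (a.a.(X + 0) + (a.0 + b.0)\{b})\{a} ⊢ deadlocked
Trace ⟨b⟩ through P, begin at {u0}:
  [1] b ⇒ {u1}
  P completes σ.
Trace ⟨b⟩ through Q, begin at {v0}:
  [1] b ⇒ ∅  — Q cannot continue

trace-distinct — witness ⟨b⟩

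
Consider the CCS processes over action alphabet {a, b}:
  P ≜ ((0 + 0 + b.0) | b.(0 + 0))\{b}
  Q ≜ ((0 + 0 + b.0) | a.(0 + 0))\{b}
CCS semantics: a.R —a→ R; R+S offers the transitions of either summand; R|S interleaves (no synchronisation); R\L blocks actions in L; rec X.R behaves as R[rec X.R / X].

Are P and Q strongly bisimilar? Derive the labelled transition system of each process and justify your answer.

P ≁ Q

Reachable graph of P (1 states):
  s0 = ((0 + 0 + b.0) | b.(0 + 0))\{b} ⊢ deadlocked
Reachable graph of Q (2 states):
  t0 = ((0 + 0 + b.0) | a.(0 + 0))\{b} ⊢ —a→ t1
  t1 = ((0 + 0 + b.0) | (0 + 0))\{b} ⊢ deadlocked
Coarsest stable partition (strong bisimilarity classes):
  B0 = {s0, t1}
  B1 = {t0}
s0 ∈ B0, t0 ∈ B1 → different blocks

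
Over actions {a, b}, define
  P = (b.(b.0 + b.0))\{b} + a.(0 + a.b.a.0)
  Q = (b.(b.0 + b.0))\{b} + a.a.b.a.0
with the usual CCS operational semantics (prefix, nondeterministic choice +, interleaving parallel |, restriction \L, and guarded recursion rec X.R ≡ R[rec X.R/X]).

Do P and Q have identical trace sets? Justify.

trace-equivalent

P's transition system — 5 states:
  m0 = (b.(b.0 + b.0))\{b} + a.(0 + a.b.a.0) ⊢ --a--▸ m1
  m1 = 0 + a.b.a.0 ⊢ --a--▸ m2
  m2 = b.a.0 ⊢ --b--▸ m3
  m3 = a.0 ⊢ --a--▸ m4
  m4 = 0 ⊢ ∅
Q's transition system — 5 states:
  n0 = (b.(b.0 + b.0))\{b} + a.a.b.a.0 ⊢ --a--▸ n1
  n1 = a.b.a.0 ⊢ --a--▸ n2
  n2 = b.a.0 ⊢ --b--▸ n3
  n3 = a.0 ⊢ --a--▸ n4
  n4 = 0 ⊢ ∅
Coarsest stable partition (strong bisimilarity classes):
  B0 = {m0, n0}
  B1 = {m1, n1}
  B2 = {m2, n2}
  B3 = {m3, n3}
  B4 = {m4, n4}
m0 ∈ B0, n0 ∈ B0 → same block
Bisimilar ⇒ trace-equivalent.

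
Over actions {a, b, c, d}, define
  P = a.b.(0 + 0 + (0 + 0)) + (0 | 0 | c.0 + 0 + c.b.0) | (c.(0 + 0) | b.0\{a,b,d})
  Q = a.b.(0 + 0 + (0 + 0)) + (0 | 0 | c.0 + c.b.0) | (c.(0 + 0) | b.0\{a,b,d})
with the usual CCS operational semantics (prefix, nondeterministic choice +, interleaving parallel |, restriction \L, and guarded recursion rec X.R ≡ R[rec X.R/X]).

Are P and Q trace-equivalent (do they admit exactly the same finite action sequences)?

trace-equivalent

P's transition system — 18 states:
  u0 = a.b.(0 + 0 + (0 + 0)) + (0 | 0 | c.0 + 0 + c.b.0) | (c.(0 + 0) | b.0\{a,b,d}) | ··a··> u1, ··b··> u2, ··c··> u3, ··c··> u4, ··c··> u5
  u1 = b.(0 + 0 + (0 + 0)) | ··b··> u6
  u2 = (0 | 0 | c.0 + 0 + c.b.0) | (c.(0 + 0) | 0\{a,b,d}) | ··c··> u7, ··c··> u8, ··c··> u9
  u3 = (0 | 0 | c.0 + 0 + c.b.0) | ((0 + 0) | b.0\{a,b,d}) | ··b··> u7, ··c··> u10, ··c··> u11
  u4 = 0 | 0 | 0 | (c.(0 + 0) | b.0\{a,b,d}) | ··b··> u8, ··c··> u10
  u5 = b.0 | (c.(0 + 0) | b.0\{a,b,d}) | ··b··> u12, ··b··> u9, ··c··> u11
  u6 = 0 + 0 + (0 + 0) | stopped
  u7 = (0 | 0 | c.0 + 0 + c.b.0) | ((0 + 0) | 0\{a,b,d}) | ··c··> u13, ··c··> u14
  u8 = 0 | 0 | 0 | (c.(0 + 0) | 0\{a,b,d}) | ··c··> u13
  u9 = b.0 | (c.(0 + 0) | 0\{a,b,d}) | ··b··> u15, ··c··> u14
  u10 = 0 | 0 | 0 | ((0 + 0) | b.0\{a,b,d}) | ··b··> u13
  u11 = b.0 | ((0 + 0) | b.0\{a,b,d}) | ··b··> u14, ··b··> u16
  u12 = 0 | (c.(0 + 0) | b.0\{a,b,d}) | ··b··> u15, ··c··> u16
  u13 = 0 | 0 | 0 | ((0 + 0) | 0\{a,b,d}) | stopped
  u14 = b.0 | ((0 + 0) | 0\{a,b,d}) | ··b··> u17
  u15 = 0 | (c.(0 + 0) | 0\{a,b,d}) | ··c··> u17
  u16 = 0 | ((0 + 0) | b.0\{a,b,d}) | ··b··> u17
  u17 = 0 | ((0 + 0) | 0\{a,b,d}) | stopped
Q's transition system — 18 states:
  v0 = a.b.(0 + 0 + (0 + 0)) + (0 | 0 | c.0 + c.b.0) | (c.(0 + 0) | b.0\{a,b,d}) | ··a··> v1, ··b··> v2, ··c··> v3, ··c··> v4, ··c··> v5
  v1 = b.(0 + 0 + (0 + 0)) | ··b··> v6
  v2 = (0 | 0 | c.0 + c.b.0) | (c.(0 + 0) | 0\{a,b,d}) | ··c··> v7, ··c··> v8, ··c··> v9
  v3 = (0 | 0 | c.0 + c.b.0) | ((0 + 0) | b.0\{a,b,d}) | ··b··> v7, ··c··> v10, ··c··> v11
  v4 = 0 | 0 | 0 | (c.(0 + 0) | b.0\{a,b,d}) | ··b··> v8, ··c··> v10
  v5 = b.0 | (c.(0 + 0) | b.0\{a,b,d}) | ··b··> v12, ··b··> v9, ··c··> v11
  v6 = 0 + 0 + (0 + 0) | stopped
  v7 = (0 | 0 | c.0 + c.b.0) | ((0 + 0) | 0\{a,b,d}) | ··c··> v13, ··c··> v14
  v8 = 0 | 0 | 0 | (c.(0 + 0) | 0\{a,b,d}) | ··c··> v13
  v9 = b.0 | (c.(0 + 0) | 0\{a,b,d}) | ··b··> v15, ··c··> v14
  v10 = 0 | 0 | 0 | ((0 + 0) | b.0\{a,b,d}) | ··b··> v13
  v11 = b.0 | ((0 + 0) | b.0\{a,b,d}) | ··b··> v14, ··b··> v16
  v12 = 0 | (c.(0 + 0) | b.0\{a,b,d}) | ··b··> v15, ··c··> v16
  v13 = 0 | 0 | 0 | ((0 + 0) | 0\{a,b,d}) | stopped
  v14 = b.0 | ((0 + 0) | 0\{a,b,d}) | ··b··> v17
  v15 = 0 | (c.(0 + 0) | 0\{a,b,d}) | ··c··> v17
  v16 = 0 | ((0 + 0) | b.0\{a,b,d}) | ··b··> v17
  v17 = 0 | ((0 + 0) | 0\{a,b,d}) | stopped
Coarsest stable partition (strong bisimilarity classes):
  B0 = {u0, v0}
  B1 = {u5, v5}
  B2 = {u11, v11}
  B3 = {u1, u10, u14, u16, v1, v10, v14, v16}
  B4 = {u13, u17, u6, v13, v17, v6}
  B5 = {u12, u4, u9, v12, v4, v9}
  B6 = {u15, u8, v15, v8}
  B7 = {u2, v2}
  B8 = {u7, v7}
  B9 = {u3, v3}
u0 ∈ B0, v0 ∈ B0 → same block
Bisimilar ⇒ trace-equivalent.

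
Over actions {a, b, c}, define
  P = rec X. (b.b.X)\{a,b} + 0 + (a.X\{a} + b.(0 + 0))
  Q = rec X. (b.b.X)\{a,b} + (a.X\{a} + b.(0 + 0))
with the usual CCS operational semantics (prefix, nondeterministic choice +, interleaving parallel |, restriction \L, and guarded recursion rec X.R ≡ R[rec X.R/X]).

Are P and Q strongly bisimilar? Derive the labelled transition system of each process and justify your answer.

P ~ Q

Reachable graph of P (4 states):
  p0 = rec X. (b.b.X)\{a,b} + 0 + (a.X\{a} + b.(0 + 0)) has moves -a-> p1, -b-> p2
  p1 = (rec X. (b.b.X)\{a,b} + 0 + (a.X\{a} + b.(0 + 0)))\{a} has moves -b-> p3
  p2 = 0 + 0 has moves (no moves)
  p3 = (0 + 0)\{a} has moves (no moves)
Reachable graph of Q (4 states):
  q0 = rec X. (b.b.X)\{a,b} + (a.X\{a} + b.(0 + 0)) has moves -a-> q1, -b-> q2
  q1 = (rec X. (b.b.X)\{a,b} + (a.X\{a} + b.(0 + 0)))\{a} has moves -b-> q3
  q2 = 0 + 0 has moves (no moves)
  q3 = (0 + 0)\{a} has moves (no moves)
Coarsest stable partition (strong bisimilarity classes):
  B0 = {p0, q0}
  B1 = {p1, q1}
  B2 = {p2, p3, q2, q3}
p0 ∈ B0, q0 ∈ B0 → same block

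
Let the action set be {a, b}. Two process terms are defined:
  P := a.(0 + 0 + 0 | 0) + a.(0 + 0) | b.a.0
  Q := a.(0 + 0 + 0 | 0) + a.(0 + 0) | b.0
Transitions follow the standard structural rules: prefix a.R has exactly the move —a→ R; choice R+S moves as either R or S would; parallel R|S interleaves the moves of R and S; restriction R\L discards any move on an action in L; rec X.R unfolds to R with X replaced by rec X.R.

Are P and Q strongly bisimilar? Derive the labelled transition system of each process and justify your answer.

NO

Reachable graph of P (7 states):
  u0 = a.(0 + 0 + 0 | 0) + a.(0 + 0) | b.a.0 has moves ··a··> u1, ··a··> u2, ··b··> u3
  u1 = (0 + 0) | b.a.0 has moves ··b··> u4
  u2 = 0 + 0 + 0 | 0 has moves ·
  u3 = a.(0 + 0) | a.0 has moves ··a··> u4, ··a··> u5
  u4 = (0 + 0) | a.0 has moves ··a··> u6
  u5 = a.(0 + 0) | 0 has moves ··a··> u6
  u6 = (0 + 0) | 0 has moves ·
Reachable graph of Q (5 states):
  v0 = a.(0 + 0 + 0 | 0) + a.(0 + 0) | b.0 has moves ··a··> v1, ··a··> v2, ··b··> v3
  v1 = (0 + 0) | b.0 has moves ··b··> v4
  v2 = 0 + 0 + 0 | 0 has moves ·
  v3 = a.(0 + 0) | 0 has moves ··a··> v4
  v4 = (0 + 0) | 0 has moves ·
Bisimilarity quotient blocks:
  B0 = {u0}
  B1 = {u2, u6, v2, v4}
  B2 = {u3}
  B3 = {u4, u5, v3}
  B4 = {u1}
  B5 = {v0}
  B6 = {v1}
u0 ∈ B0, v0 ∈ B5 → different blocks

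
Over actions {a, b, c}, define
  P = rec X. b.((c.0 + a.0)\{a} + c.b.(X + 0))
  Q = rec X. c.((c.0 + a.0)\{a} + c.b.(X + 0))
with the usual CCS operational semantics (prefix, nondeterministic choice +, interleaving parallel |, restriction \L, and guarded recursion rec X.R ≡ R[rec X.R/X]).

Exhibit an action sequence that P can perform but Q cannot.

b

Reachable graph of P (5 states):
  s0 = rec X. b.((c.0 + a.0)\{a} + c.b.(X + 0)) has moves --b--▸ s1
  s1 = (c.0 + a.0)\{a} + c.b.((rec X. b.((c.0 + a.0)\{a} + c.b.(X + 0))) + 0) has moves --c--▸ s2, --c--▸ s3
  s2 = 0\{a} has moves stopped
  s3 = b.((rec X. b.((c.0 + a.0)\{a} + c.b.(X + 0))) + 0) has moves --b--▸ s4
  s4 = (rec X. b.((c.0 + a.0)\{a} + c.b.(X + 0))) + 0 has moves --b--▸ s1
Reachable graph of Q (5 states):
  t0 = rec X. c.((c.0 + a.0)\{a} + c.b.(X + 0)) has moves --c--▸ t1
  t1 = (c.0 + a.0)\{a} + c.b.((rec X. c.((c.0 + a.0)\{a} + c.b.(X + 0))) + 0) has moves --c--▸ t2, --c--▸ t3
  t2 = 0\{a} has moves stopped
  t3 = b.((rec X. c.((c.0 + a.0)\{a} + c.b.(X + 0))) + 0) has moves --b--▸ t4
  t4 = (rec X. c.((c.0 + a.0)\{a} + c.b.(X + 0))) + 0 has moves --c--▸ t1
Executing b from P (initial set {s0}):
  step 1 (b): {s1}
  P completes σ.
Executing b from Q (initial set {t0}):
  step 1 (b): ∅ (Q stuck)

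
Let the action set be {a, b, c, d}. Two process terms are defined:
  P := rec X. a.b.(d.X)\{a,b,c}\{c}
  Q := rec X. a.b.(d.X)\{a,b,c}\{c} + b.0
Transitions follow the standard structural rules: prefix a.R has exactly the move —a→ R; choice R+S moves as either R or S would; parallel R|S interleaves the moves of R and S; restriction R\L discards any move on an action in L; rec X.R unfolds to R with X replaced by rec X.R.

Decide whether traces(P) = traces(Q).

LTS(P): 4 reachable states
  p0 = rec X. a.b.(d.X)\{a,b,c}\{c} has moves --a--▸ p1
  p1 = b.(d.(rec X. a.b.(d.X)\{a,b,c}\{c}))\{a,b,c}\{c} has moves --b--▸ p2
  p2 = (d.(rec X. a.b.(d.X)\{a,b,c}\{c}))\{a,b,c}\{c} has moves --d--▸ p3
  p3 = (rec X. a.b.(d.X)\{a,b,c}\{c})\{a,b,c}\{c} has moves ∅
LTS(Q): 5 reachable states
  q0 = rec X. a.b.(d.X)\{a,b,c}\{c} + b.0 has moves --a--▸ q1, --b--▸ q2
  q1 = b.(d.(rec X. a.b.(d.X)\{a,b,c}\{c} + b.0))\{a,b,c}\{c} has moves --b--▸ q3
  q2 = 0 has moves ∅
  q3 = (d.(rec X. a.b.(d.X)\{a,b,c}\{c} + b.0))\{a,b,c}\{c} has moves --d--▸ q4
  q4 = (rec X. a.b.(d.X)\{a,b,c}\{c} + b.0)\{a,b,c}\{c} has moves ∅
Executing b from Q (initial set {q0}):
  step 1 (b): {q2}
  — Q admits the full trace.
Executing b from P (initial set {p0}):
  step 1 (b): ∅  — P cannot continue

NO — witness ⟨b⟩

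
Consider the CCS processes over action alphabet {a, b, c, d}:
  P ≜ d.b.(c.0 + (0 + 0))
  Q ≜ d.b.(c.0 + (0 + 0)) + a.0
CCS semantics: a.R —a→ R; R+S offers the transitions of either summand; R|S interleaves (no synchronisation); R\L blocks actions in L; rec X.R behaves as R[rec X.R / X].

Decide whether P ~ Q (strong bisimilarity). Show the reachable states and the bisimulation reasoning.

LTS(P): 4 reachable states
  p0 = d.b.(c.0 + (0 + 0)) has moves --d--▸ p1
  p1 = b.(c.0 + (0 + 0)) has moves --b--▸ p2
  p2 = c.0 + (0 + 0) has moves --c--▸ p3
  p3 = 0 has moves ∅
LTS(Q): 4 reachable states
  q0 = d.b.(c.0 + (0 + 0)) + a.0 has moves --a--▸ q1, --d--▸ q2
  q1 = 0 has moves ∅
  q2 = b.(c.0 + (0 + 0)) has moves --b--▸ q3
  q3 = c.0 + (0 + 0) has moves --c--▸ q1
Coarsest stable partition (strong bisimilarity classes):
  B0 = {p0}
  B1 = {p1, q2}
  B2 = {p2, q3}
  B3 = {p3, q1}
  B4 = {q0}
p0 ∈ B0, q0 ∈ B4 → different blocks

not bisimilar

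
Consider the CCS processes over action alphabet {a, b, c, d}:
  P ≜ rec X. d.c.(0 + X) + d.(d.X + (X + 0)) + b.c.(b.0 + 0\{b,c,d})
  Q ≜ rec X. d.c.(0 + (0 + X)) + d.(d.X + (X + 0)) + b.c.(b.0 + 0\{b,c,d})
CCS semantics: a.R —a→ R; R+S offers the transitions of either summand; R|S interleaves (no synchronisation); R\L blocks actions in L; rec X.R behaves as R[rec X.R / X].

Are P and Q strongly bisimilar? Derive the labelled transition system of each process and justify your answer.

P's transition system — 7 states:
  m0 = rec X. d.c.(0 + X) + d.(d.X + (X + 0)) + b.c.(b.0 + 0\{b,c,d}) has moves --b--▸ m1, --d--▸ m2, --d--▸ m3
  m1 = c.(b.0 + 0\{b,c,d}) has moves --c--▸ m4
  m2 = c.(0 + (rec X. d.c.(0 + X) + d.(d.X + (X + 0)) + b.c.(b.0 + 0\{b,c,d}))) has moves --c--▸ m5
  m3 = d.(rec X. d.c.(0 + X) + d.(d.X + (X + 0)) + b.c.(b.0 + 0\{b,c,d})) + ((rec X. d.c.(0 + X) + d.(d.X + (X + 0)) + b.c.(b.0 + 0\{b,c,d})) + 0) has moves --b--▸ m1, --d--▸ m0, --d--▸ m2, --d--▸ m3
  m4 = b.0 + 0\{b,c,d} has moves --b--▸ m6
  m5 = 0 + (rec X. d.c.(0 + X) + d.(d.X + (X + 0)) + b.c.(b.0 + 0\{b,c,d})) has moves --b--▸ m1, --d--▸ m2, --d--▸ m3
  m6 = 0 has moves deadlocked
Q's transition system — 7 states:
  n0 = rec X. d.c.(0 + (0 + X)) + d.(d.X + (X + 0)) + b.c.(b.0 + 0\{b,c,d}) has moves --b--▸ n1, --d--▸ n2, --d--▸ n3
  n1 = c.(b.0 + 0\{b,c,d}) has moves --c--▸ n4
  n2 = c.(0 + (0 + (rec X. d.c.(0 + (0 + X)) + d.(d.X + (X + 0)) + b.c.(b.0 + 0\{b,c,d})))) has moves --c--▸ n5
  n3 = d.(rec X. d.c.(0 + (0 + X)) + d.(d.X + (X + 0)) + b.c.(b.0 + 0\{b,c,d})) + ((rec X. d.c.(0 + (0 + X)) + d.(d.X + (X + 0)) + b.c.(b.0 + 0\{b,c,d})) + 0) has moves --b--▸ n1, --d--▸ n0, --d--▸ n2, --d--▸ n3
  n4 = b.0 + 0\{b,c,d} has moves --b--▸ n6
  n5 = 0 + (0 + (rec X. d.c.(0 + (0 + X)) + d.(d.X + (X + 0)) + b.c.(b.0 + 0\{b,c,d}))) has moves --b--▸ n1, --d--▸ n2, --d--▸ n3
  n6 = 0 has moves deadlocked
Coarsest stable partition (strong bisimilarity classes):
  B0 = {m0, m3, m5, n0, n3, n5}
  B1 = {m1, n1}
  B2 = {m4, n4}
  B3 = {m6, n6}
  B4 = {m2, n2}
m0 ∈ B0, n0 ∈ B0 → same block

bisimilar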